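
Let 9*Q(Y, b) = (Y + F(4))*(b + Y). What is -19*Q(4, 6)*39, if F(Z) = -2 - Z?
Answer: 4940/3 ≈ 1646.7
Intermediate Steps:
Q(Y, b) = (-6 + Y)*(Y + b)/9 (Q(Y, b) = ((Y + (-2 - 1*4))*(b + Y))/9 = ((Y + (-2 - 4))*(Y + b))/9 = ((Y - 6)*(Y + b))/9 = ((-6 + Y)*(Y + b))/9 = (-6 + Y)*(Y + b)/9)
-19*Q(4, 6)*39 = -19*(-⅔*4 - ⅔*6 + (⅑)*4² + (⅑)*4*6)*39 = -19*(-8/3 - 4 + (⅑)*16 + 8/3)*39 = -19*(-8/3 - 4 + 16/9 + 8/3)*39 = -19*(-20/9)*39 = (380/9)*39 = 4940/3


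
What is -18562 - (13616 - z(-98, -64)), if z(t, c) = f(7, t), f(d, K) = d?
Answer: -32171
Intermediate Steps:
z(t, c) = 7
-18562 - (13616 - z(-98, -64)) = -18562 - (13616 - 1*7) = -18562 - (13616 - 7) = -18562 - 1*13609 = -18562 - 13609 = -32171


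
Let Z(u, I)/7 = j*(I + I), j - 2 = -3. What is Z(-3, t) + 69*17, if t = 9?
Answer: 1047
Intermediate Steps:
j = -1 (j = 2 - 3 = -1)
Z(u, I) = -14*I (Z(u, I) = 7*(-(I + I)) = 7*(-2*I) = -14*I)
Z(-3, t) + 69*17 = -14*9 + 69*17 = -126 + 1173 = 1047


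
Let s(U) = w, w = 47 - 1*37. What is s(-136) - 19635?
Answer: -19625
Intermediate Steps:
w = 10 (w = 47 - 37 = 10)
s(U) = 10
s(-136) - 19635 = 10 - 19635 = -19625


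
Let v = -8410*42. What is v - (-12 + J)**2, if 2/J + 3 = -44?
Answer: -780583336/2209 ≈ -3.5337e+5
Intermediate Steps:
J = -2/47 (J = 2/(-3 - 44) = 2/(-47) = 2*(-1/47) = -2/47 ≈ -0.042553)
v = -353220
v - (-12 + J)**2 = -353220 - (-12 - 2/47)**2 = -353220 - (-566/47)**2 = -353220 - 1*320356/2209 = -353220 - 320356/2209 = -780583336/2209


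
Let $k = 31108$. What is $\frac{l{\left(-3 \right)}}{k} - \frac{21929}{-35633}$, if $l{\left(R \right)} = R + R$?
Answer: $\frac{340976767}{554235682} \approx 0.61522$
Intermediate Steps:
$l{\left(R \right)} = 2 R$
$\frac{l{\left(-3 \right)}}{k} - \frac{21929}{-35633} = \frac{2 \left(-3\right)}{31108} - \frac{21929}{-35633} = \left(-6\right) \frac{1}{31108} - - \frac{21929}{35633} = - \frac{3}{15554} + \frac{21929}{35633} = \frac{340976767}{554235682}$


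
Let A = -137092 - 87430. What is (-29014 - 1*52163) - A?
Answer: 143345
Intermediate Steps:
A = -224522
(-29014 - 1*52163) - A = (-29014 - 1*52163) - 1*(-224522) = (-29014 - 52163) + 224522 = -81177 + 224522 = 143345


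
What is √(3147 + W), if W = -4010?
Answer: I*√863 ≈ 29.377*I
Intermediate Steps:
√(3147 + W) = √(3147 - 4010) = √(-863) = I*√863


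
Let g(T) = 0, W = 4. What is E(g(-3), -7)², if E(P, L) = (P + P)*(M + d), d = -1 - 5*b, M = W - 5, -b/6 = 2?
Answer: 0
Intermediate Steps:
b = -12 (b = -6*2 = -12)
M = -1 (M = 4 - 5 = -1)
d = 59 (d = -1 - 5*(-12) = -1 + 60 = 59)
E(P, L) = 116*P (E(P, L) = (P + P)*(-1 + 59) = (2*P)*58 = 116*P)
E(g(-3), -7)² = (116*0)² = 0² = 0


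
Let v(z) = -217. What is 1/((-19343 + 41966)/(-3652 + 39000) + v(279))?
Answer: -35348/7647893 ≈ -0.0046219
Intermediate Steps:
1/((-19343 + 41966)/(-3652 + 39000) + v(279)) = 1/((-19343 + 41966)/(-3652 + 39000) - 217) = 1/(22623/35348 - 217) = 1/(-7647893/35348) = -35348/7647893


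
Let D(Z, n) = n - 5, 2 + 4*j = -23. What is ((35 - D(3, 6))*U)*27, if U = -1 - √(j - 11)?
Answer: -918 - 459*I*√69 ≈ -918.0 - 3812.7*I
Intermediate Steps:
j = -25/4 (j = -½ + (¼)*(-23) = -½ - 23/4 = -25/4 ≈ -6.2500)
D(Z, n) = -5 + n
U = -1 - I*√69/2 (U = -1 - √(-25/4 - 11) = -1 - √(-69/4) = -1 - I*√69/2 ≈ -1.0 - 4.1533*I)
((35 - D(3, 6))*U)*27 = ((35 - (-5 + 6))*(-1 - I*√69/2))*27 = ((35 - 1*1)*(-1 - I*√69/2))*27 = ((35 - 1)*(-1 - I*√69/2))*27 = (34*(-1 - I*√69/2))*27 = (-34 - 17*I*√69)*27 = -918 - 459*I*√69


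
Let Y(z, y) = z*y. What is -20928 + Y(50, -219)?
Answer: -31878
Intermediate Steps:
Y(z, y) = y*z
-20928 + Y(50, -219) = -20928 - 219*50 = -20928 - 10950 = -31878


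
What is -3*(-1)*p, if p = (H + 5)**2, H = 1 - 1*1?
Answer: 75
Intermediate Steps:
H = 0 (H = 1 - 1 = 0)
p = 25 (p = (0 + 5)**2 = 5**2 = 25)
-3*(-1)*p = -3*(-1)*25 = -(-3)*25 = -1*(-75) = 75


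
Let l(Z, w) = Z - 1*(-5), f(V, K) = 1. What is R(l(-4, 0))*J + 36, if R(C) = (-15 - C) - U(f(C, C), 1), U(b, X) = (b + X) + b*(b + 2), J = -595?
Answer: 12531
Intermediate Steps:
l(Z, w) = 5 + Z (l(Z, w) = Z + 5 = 5 + Z)
U(b, X) = X + b + b*(2 + b) (U(b, X) = (X + b) + b*(2 + b) = X + b + b*(2 + b))
R(C) = -20 - C (R(C) = (-15 - C) - (1 + 1² + 3*1) = (-15 - C) - (1 + 1 + 3) = (-15 - C) - 1*5 = (-15 - C) - 5 = -20 - C)
R(l(-4, 0))*J + 36 = (-20 - (5 - 4))*(-595) + 36 = (-20 - 1*1)*(-595) + 36 = (-20 - 1)*(-595) + 36 = -21*(-595) + 36 = 12495 + 36 = 12531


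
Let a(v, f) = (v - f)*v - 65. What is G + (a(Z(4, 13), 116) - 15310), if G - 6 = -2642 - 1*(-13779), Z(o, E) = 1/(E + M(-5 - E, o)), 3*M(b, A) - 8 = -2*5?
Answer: -5806475/1369 ≈ -4241.4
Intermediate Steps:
M(b, A) = -2/3 (M(b, A) = 8/3 + (-2*5)/3 = 8/3 + (1/3)*(-10) = 8/3 - 10/3 = -2/3)
Z(o, E) = 1/(-2/3 + E) (Z(o, E) = 1/(E - 2/3) = 1/(-2/3 + E))
G = 11143 (G = 6 + (-2642 - 1*(-13779)) = 6 + (-2642 + 13779) = 6 + 11137 = 11143)
a(v, f) = -65 + v*(v - f) (a(v, f) = v*(v - f) - 65 = -65 + v*(v - f))
G + (a(Z(4, 13), 116) - 15310) = 11143 + ((-65 + (3/(-2 + 3*13))**2 - 1*116*3/(-2 + 3*13)) - 15310) = 11143 + ((-65 + (3/(-2 + 39))**2 - 1*116*3/(-2 + 39)) - 15310) = 11143 + ((-65 + (3/37)**2 - 1*116*3/37) - 15310) = 11143 + ((-65 + 9/1369 - 348/37) - 15310) = 11143 + (-101852/1369 - 15310) = 11143 - 21061242/1369 = -5806475/1369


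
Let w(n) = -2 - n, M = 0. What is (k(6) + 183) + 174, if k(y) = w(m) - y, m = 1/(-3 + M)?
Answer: 1048/3 ≈ 349.33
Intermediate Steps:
m = -⅓ (m = 1/(-3 + 0) = 1/(-3) = -⅓ ≈ -0.33333)
k(y) = -5/3 - y (k(y) = (-2 - 1*(-⅓)) - y = (-2 + ⅓) - y = -5/3 - y)
(k(6) + 183) + 174 = ((-5/3 - 1*6) + 183) + 174 = ((-5/3 - 6) + 183) + 174 = (-23/3 + 183) + 174 = 526/3 + 174 = 1048/3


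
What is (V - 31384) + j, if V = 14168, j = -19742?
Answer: -36958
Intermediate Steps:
(V - 31384) + j = (14168 - 31384) - 19742 = -17216 - 19742 = -36958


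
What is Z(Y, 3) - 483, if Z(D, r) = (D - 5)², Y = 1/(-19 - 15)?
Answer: -529107/1156 ≈ -457.71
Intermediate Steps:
Y = -1/34 (Y = 1/(-34) = -1/34 ≈ -0.029412)
Z(D, r) = (-5 + D)²
Z(Y, 3) - 483 = (-5 - 1/34)² - 483 = (-171/34)² - 483 = 29241/1156 - 483 = -529107/1156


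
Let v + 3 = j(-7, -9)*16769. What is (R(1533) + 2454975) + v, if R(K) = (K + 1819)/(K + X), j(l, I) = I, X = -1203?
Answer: 380170091/165 ≈ 2.3041e+6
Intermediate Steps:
v = -150924 (v = -3 - 9*16769 = -3 - 150921 = -150924)
R(K) = (1819 + K)/(-1203 + K) (R(K) = (K + 1819)/(K - 1203) = (1819 + K)/(-1203 + K))
(R(1533) + 2454975) + v = ((1819 + 1533)/(-1203 + 1533) + 2454975) - 150924 = (3352/330 + 2454975) - 150924 = ((1/330)*3352 + 2454975) - 150924 = (1676/165 + 2454975) - 150924 = 405072551/165 - 150924 = 380170091/165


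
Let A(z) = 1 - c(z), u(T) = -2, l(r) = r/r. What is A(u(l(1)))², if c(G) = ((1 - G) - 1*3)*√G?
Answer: 1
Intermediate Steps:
l(r) = 1
c(G) = √G*(-2 - G) (c(G) = ((1 - G) - 3)*√G = (-2 - G)*√G = √G*(-2 - G))
A(z) = 1 - √z*(-2 - z)
A(u(l(1)))² = (1 + √(-2)*(2 - 2))² = (1 + (I*√2)*0)² = (1 + 0)² = 1² = 1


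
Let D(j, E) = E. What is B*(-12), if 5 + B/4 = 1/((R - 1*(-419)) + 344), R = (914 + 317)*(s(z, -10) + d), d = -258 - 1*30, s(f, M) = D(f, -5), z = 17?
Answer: 5398803/22495 ≈ 240.00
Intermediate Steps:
s(f, M) = -5
d = -288 (d = -258 - 30 = -288)
R = -360683 (R = (914 + 317)*(-5 - 288) = 1231*(-293) = -360683)
B = -1799601/89980 (B = -20 + 4/((-360683 - 1*(-419)) + 344) = -20 + 4/((-360683 + 419) + 344) = -20 + 4/(-360264 + 344) = -20 + 4/(-359920) = -20 + 4*(-1/359920) = -20 - 1/89980 = -1799601/89980 ≈ -20.000)
B*(-12) = -1799601/89980*(-12) = 5398803/22495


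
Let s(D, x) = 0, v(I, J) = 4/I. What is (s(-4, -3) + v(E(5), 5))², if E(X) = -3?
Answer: 16/9 ≈ 1.7778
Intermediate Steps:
(s(-4, -3) + v(E(5), 5))² = (0 + 4/(-3))² = (0 + 4*(-⅓))² = (0 - 4/3)² = (-4/3)² = 16/9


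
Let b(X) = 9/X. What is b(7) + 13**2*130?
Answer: 153799/7 ≈ 21971.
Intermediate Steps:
b(7) + 13**2*130 = 9/7 + 13**2*130 = 9*(1/7) + 169*130 = 9/7 + 21970 = 153799/7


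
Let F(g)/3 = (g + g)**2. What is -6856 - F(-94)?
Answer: -112888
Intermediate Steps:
F(g) = 12*g**2 (F(g) = 3*(g + g)**2 = 3*(2*g)**2 = 3*(4*g**2) = 12*g**2)
-6856 - F(-94) = -6856 - 12*(-94)**2 = -6856 - 12*8836 = -6856 - 1*106032 = -6856 - 106032 = -112888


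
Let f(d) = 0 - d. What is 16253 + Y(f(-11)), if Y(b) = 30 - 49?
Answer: 16234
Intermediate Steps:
f(d) = -d
Y(b) = -19
16253 + Y(f(-11)) = 16253 - 19 = 16234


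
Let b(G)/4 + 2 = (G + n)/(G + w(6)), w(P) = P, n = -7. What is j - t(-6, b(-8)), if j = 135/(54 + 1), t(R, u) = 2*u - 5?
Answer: -402/11 ≈ -36.545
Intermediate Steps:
b(G) = -8 + 4*(-7 + G)/(6 + G) (b(G) = -8 + 4*((G - 7)/(G + 6)) = -8 + 4*((-7 + G)/(6 + G)) = -8 + 4*(-7 + G)/(6 + G))
t(R, u) = -5 + 2*u
j = 27/11 (j = 135/55 = (1/55)*135 = 27/11 ≈ 2.4545)
j - t(-6, b(-8)) = 27/11 - (-5 + 2*(4*(-19 - 1*(-8))/(6 - 8))) = 27/11 - (-5 + 2*(4*(-19 + 8)/(-2))) = 27/11 - (-5 + 2*(4*(-1/2)*(-11))) = 27/11 - (-5 + 2*22) = 27/11 - (-5 + 44) = 27/11 - 1*39 = 27/11 - 39 = -402/11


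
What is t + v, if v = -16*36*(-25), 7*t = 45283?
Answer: 20869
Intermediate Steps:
t = 6469 (t = (⅐)*45283 = 6469)
v = 14400 (v = -576*(-25) = 14400)
t + v = 6469 + 14400 = 20869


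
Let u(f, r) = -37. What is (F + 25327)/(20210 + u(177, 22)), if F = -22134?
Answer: 3193/20173 ≈ 0.15828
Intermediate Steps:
(F + 25327)/(20210 + u(177, 22)) = (-22134 + 25327)/(20210 - 37) = 3193/20173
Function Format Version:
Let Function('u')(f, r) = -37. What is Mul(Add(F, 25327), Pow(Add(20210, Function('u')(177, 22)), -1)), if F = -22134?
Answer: Rational(3193, 20173) ≈ 0.15828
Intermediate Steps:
Mul(Add(F, 25327), Pow(Add(20210, Function('u')(177, 22)), -1)) = Mul(Add(-22134, 25327), Pow(Add(20210, -37), -1)) = Mul(3193, Pow(20173, -1)) = Mul(3193, Rational(1, 20173)) = Rational(3193, 20173)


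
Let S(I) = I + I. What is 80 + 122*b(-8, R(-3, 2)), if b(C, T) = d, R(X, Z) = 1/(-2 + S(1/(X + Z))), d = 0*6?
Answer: 80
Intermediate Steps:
S(I) = 2*I
d = 0
R(X, Z) = 1/(-2 + 2/(X + Z))
b(C, T) = 0
80 + 122*b(-8, R(-3, 2)) = 80 + 122*0 = 80 + 0 = 80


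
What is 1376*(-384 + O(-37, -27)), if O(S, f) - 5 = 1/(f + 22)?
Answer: -2608896/5 ≈ -5.2178e+5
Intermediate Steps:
O(S, f) = 5 + 1/(22 + f) (O(S, f) = 5 + 1/(f + 22) = 5 + 1/(22 + f))
1376*(-384 + O(-37, -27)) = 1376*(-384 + (111 + 5*(-27))/(22 - 27)) = 1376*(-384 + (111 - 135)/(-5)) = 1376*(-384 - ⅕*(-24)) = 1376*(-384 + 24/5) = 1376*(-1896/5) = -2608896/5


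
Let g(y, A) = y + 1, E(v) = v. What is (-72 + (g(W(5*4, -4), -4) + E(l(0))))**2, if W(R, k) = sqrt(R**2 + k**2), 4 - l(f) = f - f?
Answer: 4905 - 536*sqrt(26) ≈ 2171.9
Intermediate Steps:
l(f) = 4 (l(f) = 4 - (f - f) = 4 - 1*0 = 4 + 0 = 4)
g(y, A) = 1 + y
(-72 + (g(W(5*4, -4), -4) + E(l(0))))**2 = (-72 + ((1 + sqrt((5*4)**2 + (-4)**2)) + 4))**2 = (-72 + ((1 + sqrt(20**2 + 16)) + 4))**2 = (-72 + ((1 + sqrt(400 + 16)) + 4))**2 = (-72 + ((1 + sqrt(416)) + 4))**2 = (-72 + ((1 + 4*sqrt(26)) + 4))**2 = (-72 + (5 + 4*sqrt(26)))**2 = (-67 + 4*sqrt(26))**2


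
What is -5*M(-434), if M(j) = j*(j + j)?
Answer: -1883560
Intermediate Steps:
M(j) = 2*j² (M(j) = j*(2*j) = 2*j²)
-5*M(-434) = -10*(-434)² = -10*188356 = -5*376712 = -1883560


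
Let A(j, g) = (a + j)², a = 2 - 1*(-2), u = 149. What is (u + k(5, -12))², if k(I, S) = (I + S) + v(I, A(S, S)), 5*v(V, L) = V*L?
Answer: 42436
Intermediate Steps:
a = 4 (a = 2 + 2 = 4)
A(j, g) = (4 + j)²
v(V, L) = L*V/5 (v(V, L) = (V*L)/5 = (L*V)/5 = L*V/5)
k(I, S) = I + S + I*(4 + S)²/5 (k(I, S) = (I + S) + (4 + S)²*I/5 = (I + S) + I*(4 + S)²/5 = I + S + I*(4 + S)²/5)
(u + k(5, -12))² = (149 + (5 - 12 + (⅕)*5*(4 - 12)²))² = (149 + (5 - 12 + (⅕)*5*(-8)²))² = (149 + (5 - 12 + (⅕)*5*64))² = (149 + (5 - 12 + 64))² = (149 + 57)² = 206² = 42436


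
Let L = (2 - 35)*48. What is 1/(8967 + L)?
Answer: 1/7383 ≈ 0.00013545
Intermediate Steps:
L = -1584 (L = -33*48 = -1584)
1/(8967 + L) = 1/(8967 - 1584) = 1/7383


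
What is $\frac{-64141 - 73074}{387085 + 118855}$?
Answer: $- \frac{27443}{101188} \approx -0.27121$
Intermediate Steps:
$\frac{-64141 - 73074}{387085 + 118855} = - \frac{137215}{505940} = \left(-137215\right) \frac{1}{505940} = - \frac{27443}{101188}$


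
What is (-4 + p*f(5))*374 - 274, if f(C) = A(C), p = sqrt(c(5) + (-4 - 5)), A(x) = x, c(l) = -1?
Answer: -1770 + 1870*I*sqrt(10) ≈ -1770.0 + 5913.5*I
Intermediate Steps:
p = I*sqrt(10) (p = sqrt(-1 + (-4 - 5)) = sqrt(-1 - 9) = sqrt(-10) = I*sqrt(10) ≈ 3.1623*I)
f(C) = C
(-4 + p*f(5))*374 - 274 = (-4 + (I*sqrt(10))*5)*374 - 274 = (-4 + 5*I*sqrt(10))*374 - 274 = (-1496 + 1870*I*sqrt(10)) - 274 = -1770 + 1870*I*sqrt(10)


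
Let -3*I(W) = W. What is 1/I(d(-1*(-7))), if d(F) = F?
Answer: -3/7 ≈ -0.42857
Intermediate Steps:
I(W) = -W/3
1/I(d(-1*(-7))) = 1/(-(-1)*(-7)/3) = 1/(-⅓*7) = 1/(-7/3) = -3/7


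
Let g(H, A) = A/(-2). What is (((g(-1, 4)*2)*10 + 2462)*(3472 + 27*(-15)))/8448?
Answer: 3714137/4224 ≈ 879.29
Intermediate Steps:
g(H, A) = -A/2 (g(H, A) = A*(-1/2) = -A/2)
(((g(-1, 4)*2)*10 + 2462)*(3472 + 27*(-15)))/8448 = (((-1/2*4*2)*10 + 2462)*(3472 + 27*(-15)))/8448 = ((-2*2*10 + 2462)*(3472 - 405))*(1/8448) = ((-4*10 + 2462)*3067)*(1/8448) = ((-40 + 2462)*3067)*(1/8448) = (2422*3067)*(1/8448) = 7428274*(1/8448) = 3714137/4224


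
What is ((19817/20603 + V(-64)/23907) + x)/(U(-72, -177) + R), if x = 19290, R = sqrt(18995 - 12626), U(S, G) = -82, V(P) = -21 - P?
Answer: -779154026097116/174857351955 - 9501878367038*sqrt(6369)/174857351955 ≈ -8792.7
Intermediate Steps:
R = sqrt(6369) ≈ 79.806
((19817/20603 + V(-64)/23907) + x)/(U(-72, -177) + R) = ((19817/20603 + (-21 - 1*(-64))/23907) + 19290)/(-82 + sqrt(6369)) = ((19817*(1/20603) + (-21 + 64)*(1/23907)) + 19290)/(-82 + sqrt(6369)) = ((19817/20603 + 43*(1/23907)) + 19290)/(-82 + sqrt(6369)) = ((19817/20603 + 43/23907) + 19290)/(-82 + sqrt(6369)) = (474650948/492555921 + 19290)/(-82 + sqrt(6369)) = 9501878367038/(492555921*(-82 + sqrt(6369)))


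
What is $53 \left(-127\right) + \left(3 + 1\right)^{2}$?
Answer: $-6715$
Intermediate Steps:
$53 \left(-127\right) + \left(3 + 1\right)^{2} = -6731 + 4^{2} = -6731 + 16 = -6715$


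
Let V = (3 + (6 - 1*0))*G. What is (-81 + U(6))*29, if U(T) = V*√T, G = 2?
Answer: -2349 + 522*√6 ≈ -1070.4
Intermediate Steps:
V = 18 (V = (3 + (6 - 1*0))*2 = (3 + (6 + 0))*2 = (3 + 6)*2 = 9*2 = 18)
U(T) = 18*√T
(-81 + U(6))*29 = (-81 + 18*√6)*29 = -2349 + 522*√6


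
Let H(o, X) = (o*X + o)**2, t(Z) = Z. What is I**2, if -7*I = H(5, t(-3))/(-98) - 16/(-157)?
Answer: 49928356/2899930201 ≈ 0.017217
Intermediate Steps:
H(o, X) = (o + X*o)**2 (H(o, X) = (X*o + o)**2 = (o + X*o)**2)
I = 7066/53851 (I = -((5**2*(1 - 3)**2)/(-98) - 16/(-157))/7 = -((25*(-2)**2)*(-1/98) - 16*(-1/157))/7 = -((25*4)*(-1/98) + 16/157)/7 = -(100*(-1/98) + 16/157)/7 = -(-50/49 + 16/157)/7 = -1/7*(-7066/7693) = 7066/53851 ≈ 0.13121)
I**2 = (7066/53851)**2 = 49928356/2899930201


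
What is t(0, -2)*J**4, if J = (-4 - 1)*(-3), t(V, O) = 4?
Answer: 202500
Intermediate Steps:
J = 15 (J = -5*(-3) = 15)
t(0, -2)*J**4 = 4*15**4 = 4*50625 = 202500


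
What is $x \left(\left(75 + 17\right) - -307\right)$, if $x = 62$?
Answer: $24738$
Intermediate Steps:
$x \left(\left(75 + 17\right) - -307\right) = 62 \left(\left(75 + 17\right) - -307\right) = 62 \left(92 + 307\right) = 62 \cdot 399 = 24738$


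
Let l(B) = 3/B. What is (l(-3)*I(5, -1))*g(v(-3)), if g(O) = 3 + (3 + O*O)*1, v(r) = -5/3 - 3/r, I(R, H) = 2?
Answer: -116/9 ≈ -12.889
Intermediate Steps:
v(r) = -5/3 - 3/r (v(r) = -5*⅓ - 3/r = -5/3 - 3/r)
g(O) = 6 + O² (g(O) = 3 + (3 + O²)*1 = 3 + (3 + O²) = 6 + O²)
(l(-3)*I(5, -1))*g(v(-3)) = ((3/(-3))*2)*(6 + (-5/3 - 3/(-3))²) = ((3*(-⅓))*2)*(6 + (-5/3 - 3*(-⅓))²) = (-1*2)*(6 + (-5/3 + 1)²) = -2*(6 + (-⅔)²) = -2*(6 + 4/9) = -2*58/9 = -116/9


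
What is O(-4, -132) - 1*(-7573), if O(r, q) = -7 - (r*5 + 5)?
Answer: 7581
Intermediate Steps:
O(r, q) = -12 - 5*r (O(r, q) = -7 - (5*r + 5) = -7 - (5 + 5*r) = -7 + (-5 - 5*r) = -12 - 5*r)
O(-4, -132) - 1*(-7573) = (-12 - 5*(-4)) - 1*(-7573) = (-12 + 20) + 7573 = 8 + 7573 = 7581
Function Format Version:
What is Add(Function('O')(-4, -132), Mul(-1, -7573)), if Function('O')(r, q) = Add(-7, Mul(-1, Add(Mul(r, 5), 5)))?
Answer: 7581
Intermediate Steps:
Function('O')(r, q) = Add(-12, Mul(-5, r)) (Function('O')(r, q) = Add(-7, Mul(-1, Add(Mul(5, r), 5))) = Add(-7, Mul(-1, Add(5, Mul(5, r)))) = Add(-7, Add(-5, Mul(-5, r))) = Add(-12, Mul(-5, r)))
Add(Function('O')(-4, -132), Mul(-1, -7573)) = Add(Add(-12, Mul(-5, -4)), Mul(-1, -7573)) = Add(Add(-12, 20), 7573) = Add(8, 7573) = 7581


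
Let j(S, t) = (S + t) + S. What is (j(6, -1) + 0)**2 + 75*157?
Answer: 11896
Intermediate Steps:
j(S, t) = t + 2*S
(j(6, -1) + 0)**2 + 75*157 = ((-1 + 2*6) + 0)**2 + 75*157 = ((-1 + 12) + 0)**2 + 11775 = (11 + 0)**2 + 11775 = 11**2 + 11775 = 121 + 11775 = 11896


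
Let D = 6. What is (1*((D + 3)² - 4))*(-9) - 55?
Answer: -748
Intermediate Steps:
(1*((D + 3)² - 4))*(-9) - 55 = (1*((6 + 3)² - 4))*(-9) - 55 = (1*(9² - 4))*(-9) - 55 = (1*(81 - 4))*(-9) - 55 = (1*77)*(-9) - 55 = 77*(-9) - 55 = -693 - 55 = -748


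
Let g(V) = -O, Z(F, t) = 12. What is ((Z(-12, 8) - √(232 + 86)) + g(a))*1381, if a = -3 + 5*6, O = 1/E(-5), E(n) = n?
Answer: 84241/5 - 1381*√318 ≈ -7778.6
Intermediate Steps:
O = -⅕ (O = 1/(-5) = -⅕ ≈ -0.20000)
a = 27 (a = -3 + 30 = 27)
g(V) = ⅕ (g(V) = -1*(-⅕) = ⅕)
((Z(-12, 8) - √(232 + 86)) + g(a))*1381 = ((12 - √(232 + 86)) + ⅕)*1381 = ((12 - √318) + ⅕)*1381 = (61/5 - √318)*1381 = 84241/5 - 1381*√318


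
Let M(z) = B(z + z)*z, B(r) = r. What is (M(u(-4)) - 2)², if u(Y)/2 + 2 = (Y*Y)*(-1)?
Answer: 6708100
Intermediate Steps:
u(Y) = -4 - 2*Y² (u(Y) = -4 + 2*((Y*Y)*(-1)) = -4 + 2*(Y²*(-1)) = -4 + 2*(-Y²) = -4 - 2*Y²)
M(z) = 2*z² (M(z) = (z + z)*z = (2*z)*z = 2*z²)
(M(u(-4)) - 2)² = (2*(-4 - 2*(-4)²)² - 2)² = (2*(-4 - 2*16)² - 2)² = (2*(-4 - 32)² - 2)² = (2*(-36)² - 2)² = (2*1296 - 2)² = (2592 - 2)² = 2590² = 6708100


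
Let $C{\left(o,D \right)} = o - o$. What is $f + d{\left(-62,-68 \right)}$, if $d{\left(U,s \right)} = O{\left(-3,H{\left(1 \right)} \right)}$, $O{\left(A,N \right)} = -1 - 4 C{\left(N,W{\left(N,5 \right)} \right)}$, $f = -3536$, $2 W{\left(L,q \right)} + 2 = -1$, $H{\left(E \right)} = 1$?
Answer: $-3537$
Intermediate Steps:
$W{\left(L,q \right)} = - \frac{3}{2}$ ($W{\left(L,q \right)} = -1 + \frac{1}{2} \left(-1\right) = -1 - \frac{1}{2} = - \frac{3}{2}$)
$C{\left(o,D \right)} = 0$
$O{\left(A,N \right)} = -1$ ($O{\left(A,N \right)} = -1 - 0 = -1 + 0 = -1$)
$d{\left(U,s \right)} = -1$
$f + d{\left(-62,-68 \right)} = -3536 - 1 = -3537$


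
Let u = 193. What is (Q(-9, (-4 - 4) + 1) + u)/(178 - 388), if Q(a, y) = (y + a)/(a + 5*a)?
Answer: -5219/5670 ≈ -0.92046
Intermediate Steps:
Q(a, y) = (a + y)/(6*a) (Q(a, y) = (a + y)/((6*a)) = (a + y)*(1/(6*a)) = (a + y)/(6*a))
(Q(-9, (-4 - 4) + 1) + u)/(178 - 388) = ((⅙)*(-9 + ((-4 - 4) + 1))/(-9) + 193)/(178 - 388) = ((⅙)*(-⅑)*(-9 + (-8 + 1)) + 193)/(-210) = ((⅙)*(-⅑)*(-9 - 7) + 193)*(-1/210) = ((⅙)*(-⅑)*(-16) + 193)*(-1/210) = (8/27 + 193)*(-1/210) = (5219/27)*(-1/210) = -5219/5670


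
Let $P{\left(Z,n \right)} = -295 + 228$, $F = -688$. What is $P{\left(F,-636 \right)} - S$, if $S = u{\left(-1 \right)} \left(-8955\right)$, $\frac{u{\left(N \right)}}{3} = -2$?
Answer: $-53797$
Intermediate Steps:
$u{\left(N \right)} = -6$ ($u{\left(N \right)} = 3 \left(-2\right) = -6$)
$P{\left(Z,n \right)} = -67$
$S = 53730$ ($S = \left(-6\right) \left(-8955\right) = 53730$)
$P{\left(F,-636 \right)} - S = -67 - 53730 = -53797$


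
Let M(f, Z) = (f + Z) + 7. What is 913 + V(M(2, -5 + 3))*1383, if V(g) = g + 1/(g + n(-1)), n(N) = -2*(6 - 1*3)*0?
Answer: 75541/7 ≈ 10792.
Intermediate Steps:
n(N) = 0 (n(N) = -2*(6 - 3)*0 = -2*3*0 = -6*0 = 0)
M(f, Z) = 7 + Z + f (M(f, Z) = (Z + f) + 7 = 7 + Z + f)
V(g) = g + 1/g (V(g) = g + 1/(g + 0) = g + 1/g)
913 + V(M(2, -5 + 3))*1383 = 913 + ((7 + (-5 + 3) + 2) + 1/(7 + (-5 + 3) + 2))*1383 = 913 + ((7 - 2 + 2) + 1/(7 - 2 + 2))*1383 = 913 + (7 + 1/7)*1383 = 913 + (7 + ⅐)*1383 = 913 + (50/7)*1383 = 913 + 69150/7 = 75541/7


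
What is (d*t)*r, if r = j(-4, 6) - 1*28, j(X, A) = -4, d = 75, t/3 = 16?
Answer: -115200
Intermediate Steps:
t = 48 (t = 3*16 = 48)
r = -32 (r = -4 - 1*28 = -4 - 28 = -32)
(d*t)*r = (75*48)*(-32) = 3600*(-32) = -115200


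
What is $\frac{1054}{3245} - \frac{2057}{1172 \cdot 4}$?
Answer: $- \frac{1733813}{15212560} \approx -0.11397$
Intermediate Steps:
$\frac{1054}{3245} - \frac{2057}{1172 \cdot 4} = 1054 \cdot \frac{1}{3245} - \frac{2057}{4688} = \frac{1054}{3245} - \frac{2057}{4688} = - \frac{1733813}{15212560}$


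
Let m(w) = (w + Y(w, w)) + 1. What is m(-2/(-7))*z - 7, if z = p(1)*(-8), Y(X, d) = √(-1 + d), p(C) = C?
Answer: -121/7 - 8*I*√35/7 ≈ -17.286 - 6.7612*I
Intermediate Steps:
z = -8 (z = 1*(-8) = -8)
m(w) = 1 + w + √(-1 + w) (m(w) = (w + √(-1 + w)) + 1 = 1 + w + √(-1 + w))
m(-2/(-7))*z - 7 = (1 - 2/(-7) + √(-1 - 2/(-7)))*(-8) - 7 = (1 - 2*(-⅐) + √(-1 - 2*(-⅐)))*(-8) - 7 = (1 + 2/7 + √(-1 + 2/7))*(-8) - 7 = (1 + 2/7 + √(-5/7))*(-8) - 7 = (1 + 2/7 + I*√35/7)*(-8) - 7 = (9/7 + I*√35/7)*(-8) - 7 = (-72/7 - 8*I*√35/7) - 7 = -121/7 - 8*I*√35/7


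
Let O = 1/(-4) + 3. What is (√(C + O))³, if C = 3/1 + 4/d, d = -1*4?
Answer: 19*√19/8 ≈ 10.352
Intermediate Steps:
d = -4
O = 11/4 (O = 1*(-¼) + 3 = -¼ + 3 = 11/4 ≈ 2.7500)
C = 2 (C = 3/1 + 4/(-4) = 3*1 + 4*(-¼) = 3 - 1 = 2)
(√(C + O))³ = (√(2 + 11/4))³ = (√(19/4))³ = (√19/2)³ = 19*√19/8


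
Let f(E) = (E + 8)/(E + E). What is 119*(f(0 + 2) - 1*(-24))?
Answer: 6307/2 ≈ 3153.5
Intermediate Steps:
f(E) = (8 + E)/(2*E) (f(E) = (8 + E)/((2*E)) = (8 + E)*(1/(2*E)) = (8 + E)/(2*E))
119*(f(0 + 2) - 1*(-24)) = 119*((8 + (0 + 2))/(2*(0 + 2)) - 1*(-24)) = 119*((½)*(8 + 2)/2 + 24) = 119*((½)*(½)*10 + 24) = 119*(5/2 + 24) = 119*(53/2) = 6307/2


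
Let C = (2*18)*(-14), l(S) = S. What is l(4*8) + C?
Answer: -472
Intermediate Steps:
C = -504 (C = 36*(-14) = -504)
l(4*8) + C = 4*8 - 504 = 32 - 504 = -472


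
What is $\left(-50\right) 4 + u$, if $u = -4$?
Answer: $-204$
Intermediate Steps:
$\left(-50\right) 4 + u = \left(-50\right) 4 - 4 = -200 - 4 = -204$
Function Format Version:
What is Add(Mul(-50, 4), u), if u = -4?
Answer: -204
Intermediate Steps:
Add(Mul(-50, 4), u) = Add(Mul(-50, 4), -4) = Add(-200, -4) = -204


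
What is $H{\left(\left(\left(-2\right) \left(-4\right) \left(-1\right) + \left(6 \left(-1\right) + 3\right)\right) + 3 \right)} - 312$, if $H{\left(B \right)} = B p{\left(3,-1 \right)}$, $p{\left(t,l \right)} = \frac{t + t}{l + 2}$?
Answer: $-360$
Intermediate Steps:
$p{\left(t,l \right)} = \frac{2 t}{2 + l}$
$H{\left(B \right)} = 6 B$ ($H{\left(B \right)} = B 2 \cdot 3 \frac{1}{2 - 1} = B 2 \cdot 3 \cdot 1^{-1} = B 2 \cdot 3 \cdot 1 = B 6 = 6 B$)
$H{\left(\left(\left(-2\right) \left(-4\right) \left(-1\right) + \left(6 \left(-1\right) + 3\right)\right) + 3 \right)} - 312 = 6 \left(\left(\left(-2\right) \left(-4\right) \left(-1\right) + \left(6 \left(-1\right) + 3\right)\right) + 3\right) - 312 = 6 \left(\left(8 \left(-1\right) + \left(-6 + 3\right)\right) + 3\right) - 312 = 6 \left(\left(-8 - 3\right) + 3\right) - 312 = 6 \left(-11 + 3\right) - 312 = 6 \left(-8\right) - 312 = -48 - 312 = -360$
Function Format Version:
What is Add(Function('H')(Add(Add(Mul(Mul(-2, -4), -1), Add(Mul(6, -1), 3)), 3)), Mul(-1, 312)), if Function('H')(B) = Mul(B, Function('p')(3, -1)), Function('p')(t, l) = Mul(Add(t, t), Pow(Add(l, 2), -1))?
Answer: -360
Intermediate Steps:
Function('p')(t, l) = Mul(2, t, Pow(Add(2, l), -1)) (Function('p')(t, l) = Mul(Mul(2, t), Pow(Add(2, l), -1)) = Mul(2, t, Pow(Add(2, l), -1)))
Function('H')(B) = Mul(6, B) (Function('H')(B) = Mul(B, Mul(2, 3, Pow(Add(2, -1), -1))) = Mul(B, Mul(2, 3, Pow(1, -1))) = Mul(B, Mul(2, 3, 1)) = Mul(B, 6) = Mul(6, B))
Add(Function('H')(Add(Add(Mul(Mul(-2, -4), -1), Add(Mul(6, -1), 3)), 3)), Mul(-1, 312)) = Add(Mul(6, Add(Add(Mul(Mul(-2, -4), -1), Add(Mul(6, -1), 3)), 3)), Mul(-1, 312)) = Add(Mul(6, Add(Add(Mul(8, -1), Add(-6, 3)), 3)), -312) = Add(Mul(6, Add(Add(-8, -3), 3)), -312) = Add(Mul(6, Add(-11, 3)), -312) = Add(Mul(6, -8), -312) = Add(-48, -312) = -360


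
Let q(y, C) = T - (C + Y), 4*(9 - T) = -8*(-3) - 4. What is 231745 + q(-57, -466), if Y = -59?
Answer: 232274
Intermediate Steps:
T = 4 (T = 9 - (-8*(-3) - 4)/4 = 9 - (24 - 4)/4 = 9 - ¼*20 = 9 - 5 = 4)
q(y, C) = 63 - C (q(y, C) = 4 - (C - 59) = 4 - (-59 + C) = 4 + (59 - C) = 63 - C)
231745 + q(-57, -466) = 231745 + (63 - 1*(-466)) = 231745 + (63 + 466) = 231745 + 529 = 232274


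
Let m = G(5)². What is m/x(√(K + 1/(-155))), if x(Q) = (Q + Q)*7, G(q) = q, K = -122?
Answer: -25*I*√2931205/264754 ≈ -0.16167*I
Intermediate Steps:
m = 25 (m = 5² = 25)
x(Q) = 14*Q (x(Q) = (2*Q)*7 = 14*Q)
m/x(√(K + 1/(-155))) = 25/((14*√(-122 + 1/(-155)))) = 25/((14*√(-122 - 1/155))) = 25/((14*√(-18911/155))) = 25/((14*(I*√2931205/155))) = 25/((14*I*√2931205/155)) = 25*(-I*√2931205/264754) = -25*I*√2931205/264754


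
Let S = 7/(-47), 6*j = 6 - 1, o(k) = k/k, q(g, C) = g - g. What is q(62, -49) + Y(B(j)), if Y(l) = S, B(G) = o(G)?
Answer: -7/47 ≈ -0.14894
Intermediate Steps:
q(g, C) = 0
o(k) = 1
j = ⅚ (j = (6 - 1)/6 = (⅙)*5 = ⅚ ≈ 0.83333)
B(G) = 1
S = -7/47 (S = 7*(-1/47) = -7/47 ≈ -0.14894)
Y(l) = -7/47
q(62, -49) + Y(B(j)) = 0 - 7/47 = -7/47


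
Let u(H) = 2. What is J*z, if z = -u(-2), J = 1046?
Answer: -2092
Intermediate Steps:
z = -2 (z = -1*2 = -2)
J*z = 1046*(-2) = -2092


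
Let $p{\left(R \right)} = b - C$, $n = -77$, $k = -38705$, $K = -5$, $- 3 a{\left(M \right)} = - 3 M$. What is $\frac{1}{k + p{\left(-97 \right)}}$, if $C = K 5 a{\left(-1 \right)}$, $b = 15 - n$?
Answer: $- \frac{1}{38638} \approx -2.5881 \cdot 10^{-5}$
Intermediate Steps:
$a{\left(M \right)} = M$ ($a{\left(M \right)} = - \frac{\left(-3\right) M}{3} = M$)
$b = 92$ ($b = 15 - -77 = 15 + 77 = 92$)
$C = 25$ ($C = \left(-5\right) 5 \left(-1\right) = \left(-25\right) \left(-1\right) = 25$)
$p{\left(R \right)} = 67$ ($p{\left(R \right)} = 92 - 25 = 67$)
$\frac{1}{k + p{\left(-97 \right)}} = \frac{1}{-38705 + 67} = \frac{1}{-38638} = - \frac{1}{38638}$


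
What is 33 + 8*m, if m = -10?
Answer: -47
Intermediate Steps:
33 + 8*m = 33 + 8*(-10) = 33 - 80 = -47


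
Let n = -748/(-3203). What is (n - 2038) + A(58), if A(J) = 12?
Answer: -6488530/3203 ≈ -2025.8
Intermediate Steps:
n = 748/3203 (n = -748*(-1/3203) = 748/3203 ≈ 0.23353)
(n - 2038) + A(58) = (748/3203 - 2038) + 12 = -6526966/3203 + 12 = -6488530/3203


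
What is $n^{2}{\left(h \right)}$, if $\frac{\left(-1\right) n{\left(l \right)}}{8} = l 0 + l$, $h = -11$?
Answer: $7744$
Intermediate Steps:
$n{\left(l \right)} = - 8 l$ ($n{\left(l \right)} = - 8 \left(l 0 + l\right) = - 8 \left(0 + l\right) = - 8 l$)
$n^{2}{\left(h \right)} = \left(\left(-8\right) \left(-11\right)\right)^{2} = 88^{2} = 7744$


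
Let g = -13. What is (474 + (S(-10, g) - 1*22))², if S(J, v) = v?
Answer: 192721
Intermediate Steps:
(474 + (S(-10, g) - 1*22))² = (474 + (-13 - 1*22))² = (474 + (-13 - 22))² = (474 - 35)² = 439² = 192721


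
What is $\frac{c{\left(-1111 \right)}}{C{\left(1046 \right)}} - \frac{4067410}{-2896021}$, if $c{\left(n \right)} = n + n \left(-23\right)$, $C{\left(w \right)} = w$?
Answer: $\frac{37519528071}{1514618983} \approx 24.772$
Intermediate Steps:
$c{\left(n \right)} = - 22 n$ ($c{\left(n \right)} = n - 23 n = - 22 n$)
$\frac{c{\left(-1111 \right)}}{C{\left(1046 \right)}} - \frac{4067410}{-2896021} = \frac{\left(-22\right) \left(-1111\right)}{1046} - \frac{4067410}{-2896021} = 24442 \cdot \frac{1}{1046} - - \frac{4067410}{2896021} = \frac{12221}{523} + \frac{4067410}{2896021} = \frac{37519528071}{1514618983}$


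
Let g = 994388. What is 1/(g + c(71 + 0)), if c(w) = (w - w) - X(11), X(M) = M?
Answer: 1/994377 ≈ 1.0057e-6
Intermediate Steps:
c(w) = -11 (c(w) = (w - w) - 1*11 = 0 - 11 = -11)
1/(g + c(71 + 0)) = 1/(994388 - 11) = 1/994377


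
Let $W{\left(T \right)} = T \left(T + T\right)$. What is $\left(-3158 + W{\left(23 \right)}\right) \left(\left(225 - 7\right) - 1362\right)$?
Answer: $2402400$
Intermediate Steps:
$W{\left(T \right)} = 2 T^{2}$ ($W{\left(T \right)} = T 2 T = 2 T^{2}$)
$\left(-3158 + W{\left(23 \right)}\right) \left(\left(225 - 7\right) - 1362\right) = \left(-3158 + 2 \cdot 23^{2}\right) \left(\left(225 - 7\right) - 1362\right) = \left(-3158 + 2 \cdot 529\right) \left(218 - 1362\right) = \left(-3158 + 1058\right) \left(-1144\right) = \left(-2100\right) \left(-1144\right) = 2402400$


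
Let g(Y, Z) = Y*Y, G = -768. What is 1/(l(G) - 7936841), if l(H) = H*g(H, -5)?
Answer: -1/460921673 ≈ -2.1696e-9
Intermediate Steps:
g(Y, Z) = Y**2
l(H) = H**3 (l(H) = H*H**2 = H**3)
1/(l(G) - 7936841) = 1/((-768)**3 - 7936841) = 1/(-452984832 - 7936841) = 1/(-460921673) = -1/460921673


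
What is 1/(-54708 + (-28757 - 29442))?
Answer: -1/112907 ≈ -8.8568e-6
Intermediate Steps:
1/(-54708 + (-28757 - 29442)) = 1/(-54708 - 58199) = 1/(-112907) = -1/112907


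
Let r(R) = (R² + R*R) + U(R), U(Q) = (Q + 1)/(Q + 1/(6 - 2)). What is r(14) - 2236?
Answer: -35016/19 ≈ -1842.9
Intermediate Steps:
U(Q) = (1 + Q)/(¼ + Q) (U(Q) = (1 + Q)/(Q + 1/4) = (1 + Q)/(Q + ¼) = (1 + Q)/(¼ + Q))
r(R) = 2*R² + 4*(1 + R)/(1 + 4*R) (r(R) = (R² + R*R) + 4*(1 + R)/(1 + 4*R) = (R² + R²) + 4*(1 + R)/(1 + 4*R) = 2*R² + 4*(1 + R)/(1 + 4*R))
r(14) - 2236 = 2*(2 + 2*14 + 14²*(1 + 4*14))/(1 + 4*14) - 2236 = 2*(2 + 28 + 196*(1 + 56))/(1 + 56) - 2236 = 2*(2 + 28 + 196*57)/57 - 2236 = 2*(1/57)*(2 + 28 + 11172) - 2236 = 2*(1/57)*11202 - 2236 = 7468/19 - 2236 = -35016/19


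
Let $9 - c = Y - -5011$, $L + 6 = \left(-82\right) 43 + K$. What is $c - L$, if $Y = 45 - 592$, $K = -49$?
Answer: $-874$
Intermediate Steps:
$Y = -547$ ($Y = 45 - 592 = -547$)
$L = -3581$ ($L = -6 - 3575 = -3581$)
$c = -4455$ ($c = 9 - \left(-547 - -5011\right) = 9 - \left(-547 + 5011\right) = 9 - 4464 = -4455$)
$c - L = -4455 - -3581 = -4455 + 3581 = -874$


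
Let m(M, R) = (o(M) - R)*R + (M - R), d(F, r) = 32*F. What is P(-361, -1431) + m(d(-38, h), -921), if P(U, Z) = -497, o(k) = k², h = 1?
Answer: -1362691209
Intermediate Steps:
m(M, R) = M - R + R*(M² - R) (m(M, R) = (M² - R)*R + (M - R) = R*(M² - R) + (M - R) = M - R + R*(M² - R))
P(-361, -1431) + m(d(-38, h), -921) = -497 + (32*(-38) - 1*(-921) - 1*(-921)² - 921*(32*(-38))²) = -497 + (-1216 + 921 - 1*848241 - 921*(-1216)²) = -497 + (-1216 + 921 - 848241 - 921*1478656) = -497 + (-1216 + 921 - 848241 - 1361842176) = -497 - 1362690712 = -1362691209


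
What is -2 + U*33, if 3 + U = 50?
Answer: 1549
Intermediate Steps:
U = 47 (U = -3 + 50 = 47)
-2 + U*33 = -2 + 47*33 = -2 + 1551 = 1549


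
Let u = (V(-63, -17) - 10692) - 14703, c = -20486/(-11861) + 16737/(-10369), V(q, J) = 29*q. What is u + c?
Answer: -3347930290621/122986709 ≈ -27222.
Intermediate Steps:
c = 13901777/122986709 (c = -20486*(-1/11861) + 16737*(-1/10369) = 20486/11861 - 16737/10369 = 13901777/122986709 ≈ 0.11303)
u = -27222 (u = (29*(-63) - 10692) - 14703 = (-1827 - 10692) - 14703 = -12519 - 14703 = -27222)
u + c = -27222 + 13901777/122986709 = -3347930290621/122986709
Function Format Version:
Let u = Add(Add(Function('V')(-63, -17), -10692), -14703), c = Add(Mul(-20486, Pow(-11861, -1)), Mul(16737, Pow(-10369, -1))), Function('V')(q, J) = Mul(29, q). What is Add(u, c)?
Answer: Rational(-3347930290621, 122986709) ≈ -27222.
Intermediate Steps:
c = Rational(13901777, 122986709) (c = Add(Mul(-20486, Rational(-1, 11861)), Mul(16737, Rational(-1, 10369))) = Add(Rational(20486, 11861), Rational(-16737, 10369)) = Rational(13901777, 122986709) ≈ 0.11303)
u = -27222 (u = Add(Add(Mul(29, -63), -10692), -14703) = Add(Add(-1827, -10692), -14703) = Add(-12519, -14703) = -27222)
Add(u, c) = Add(-27222, Rational(13901777, 122986709)) = Rational(-3347930290621, 122986709)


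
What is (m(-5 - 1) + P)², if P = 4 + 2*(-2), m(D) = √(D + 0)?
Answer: -6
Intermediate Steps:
m(D) = √D
P = 0 (P = 4 - 4 = 0)
(m(-5 - 1) + P)² = (√(-5 - 1) + 0)² = (√(-6) + 0)² = (I*√6 + 0)² = (I*√6)² = -6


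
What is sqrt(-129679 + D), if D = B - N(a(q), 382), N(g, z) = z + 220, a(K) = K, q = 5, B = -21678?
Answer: 37*I*sqrt(111) ≈ 389.82*I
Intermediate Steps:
N(g, z) = 220 + z
D = -22280 (D = -21678 - (220 + 382) = -21678 - 1*602 = -21678 - 602 = -22280)
sqrt(-129679 + D) = sqrt(-129679 - 22280) = sqrt(-151959) = 37*I*sqrt(111)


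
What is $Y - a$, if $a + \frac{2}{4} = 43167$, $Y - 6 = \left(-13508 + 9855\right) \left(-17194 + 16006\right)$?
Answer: $\frac{8593207}{2} \approx 4.2966 \cdot 10^{6}$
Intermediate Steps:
$Y = 4339770$ ($Y = 6 + \left(-13508 + 9855\right) \left(-17194 + 16006\right) = 6 - -4339764 = 6 + 4339764 = 4339770$)
$a = \frac{86333}{2}$ ($a = - \frac{1}{2} + 43167 = \frac{86333}{2} \approx 43167.0$)
$Y - a = 4339770 - \frac{86333}{2} = \frac{8593207}{2}$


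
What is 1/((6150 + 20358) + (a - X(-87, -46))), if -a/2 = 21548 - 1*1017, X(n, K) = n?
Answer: -1/14467 ≈ -6.9123e-5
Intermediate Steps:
a = -41062 (a = -2*(21548 - 1*1017) = -2*(21548 - 1017) = -2*20531 = -41062)
1/((6150 + 20358) + (a - X(-87, -46))) = 1/((6150 + 20358) + (-41062 - 1*(-87))) = 1/(26508 + (-41062 + 87)) = 1/(26508 - 40975) = 1/(-14467) = -1/14467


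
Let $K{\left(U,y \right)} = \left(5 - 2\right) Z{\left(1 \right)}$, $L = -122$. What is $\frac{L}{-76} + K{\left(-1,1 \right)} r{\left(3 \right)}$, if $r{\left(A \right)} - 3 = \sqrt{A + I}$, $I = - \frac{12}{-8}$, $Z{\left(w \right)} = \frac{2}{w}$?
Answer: $\frac{745}{38} + 9 \sqrt{2} \approx 32.333$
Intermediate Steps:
$I = \frac{3}{2}$ ($I = \left(-12\right) \left(- \frac{1}{8}\right) = \frac{3}{2} \approx 1.5$)
$K{\left(U,y \right)} = 6$ ($K{\left(U,y \right)} = \left(5 - 2\right) \frac{2}{1} = 3 \cdot 2 \cdot 1 = 3 \cdot 2 = 6$)
$r{\left(A \right)} = 3 + \sqrt{\frac{3}{2} + A}$ ($r{\left(A \right)} = 3 + \sqrt{A + \frac{3}{2}} = 3 + \sqrt{\frac{3}{2} + A}$)
$\frac{L}{-76} + K{\left(-1,1 \right)} r{\left(3 \right)} = - \frac{122}{-76} + 6 \left(3 + \frac{\sqrt{6 + 4 \cdot 3}}{2}\right) = \left(-122\right) \left(- \frac{1}{76}\right) + 6 \left(3 + \frac{\sqrt{6 + 12}}{2}\right) = \frac{61}{38} + 6 \left(3 + \frac{\sqrt{18}}{2}\right) = \frac{61}{38} + 6 \left(3 + \frac{3 \sqrt{2}}{2}\right) = \frac{61}{38} + \left(18 + 9 \sqrt{2}\right) = \frac{745}{38} + 9 \sqrt{2}$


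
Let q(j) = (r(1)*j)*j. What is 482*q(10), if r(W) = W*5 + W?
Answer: 289200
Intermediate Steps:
r(W) = 6*W (r(W) = 5*W + W = 6*W)
q(j) = 6*j² (q(j) = ((6*1)*j)*j = (6*j)*j = 6*j²)
482*q(10) = 482*(6*10²) = 482*(6*100) = 482*600 = 289200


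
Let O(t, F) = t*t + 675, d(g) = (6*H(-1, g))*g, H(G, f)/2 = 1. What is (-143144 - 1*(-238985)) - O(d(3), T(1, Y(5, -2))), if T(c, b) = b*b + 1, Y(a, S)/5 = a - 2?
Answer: 93870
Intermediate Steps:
H(G, f) = 2 (H(G, f) = 2*1 = 2)
Y(a, S) = -10 + 5*a (Y(a, S) = 5*(a - 2) = 5*(-2 + a) = -10 + 5*a)
T(c, b) = 1 + b**2 (T(c, b) = b**2 + 1 = 1 + b**2)
d(g) = 12*g (d(g) = (6*2)*g = 12*g)
O(t, F) = 675 + t**2 (O(t, F) = t**2 + 675 = 675 + t**2)
(-143144 - 1*(-238985)) - O(d(3), T(1, Y(5, -2))) = (-143144 - 1*(-238985)) - (675 + (12*3)**2) = (-143144 + 238985) - (675 + 36**2) = 95841 - (675 + 1296) = 95841 - 1*1971 = 95841 - 1971 = 93870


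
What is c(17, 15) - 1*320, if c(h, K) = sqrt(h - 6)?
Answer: -320 + sqrt(11) ≈ -316.68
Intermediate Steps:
c(h, K) = sqrt(-6 + h)
c(17, 15) - 1*320 = sqrt(-6 + 17) - 1*320 = sqrt(11) - 320 = -320 + sqrt(11)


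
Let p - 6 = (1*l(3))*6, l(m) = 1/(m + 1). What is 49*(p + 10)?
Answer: 1715/2 ≈ 857.50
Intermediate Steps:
l(m) = 1/(1 + m)
p = 15/2 (p = 6 + (1/(1 + 3))*6 = 6 + (1/4)*6 = 6 + (1*(¼))*6 = 6 + (¼)*6 = 6 + 3/2 = 15/2 ≈ 7.5000)
49*(p + 10) = 49*(15/2 + 10) = 49*(35/2) = 1715/2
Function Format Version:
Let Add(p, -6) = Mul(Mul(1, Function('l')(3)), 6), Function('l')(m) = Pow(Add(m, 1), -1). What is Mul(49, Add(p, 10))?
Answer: Rational(1715, 2) ≈ 857.50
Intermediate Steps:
Function('l')(m) = Pow(Add(1, m), -1)
p = Rational(15, 2) (p = Add(6, Mul(Mul(1, Pow(Add(1, 3), -1)), 6)) = Add(6, Mul(Mul(1, Pow(4, -1)), 6)) = Add(6, Mul(Mul(1, Rational(1, 4)), 6)) = Add(6, Mul(Rational(1, 4), 6)) = Add(6, Rational(3, 2)) = Rational(15, 2) ≈ 7.5000)
Mul(49, Add(p, 10)) = Mul(49, Add(Rational(15, 2), 10)) = Mul(49, Rational(35, 2)) = Rational(1715, 2)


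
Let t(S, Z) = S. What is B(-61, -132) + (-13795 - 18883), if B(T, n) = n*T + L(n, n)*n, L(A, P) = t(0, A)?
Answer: -24626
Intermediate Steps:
L(A, P) = 0
B(T, n) = T*n (B(T, n) = n*T + 0*n = T*n + 0 = T*n)
B(-61, -132) + (-13795 - 18883) = -61*(-132) + (-13795 - 18883) = 8052 - 32678 = -24626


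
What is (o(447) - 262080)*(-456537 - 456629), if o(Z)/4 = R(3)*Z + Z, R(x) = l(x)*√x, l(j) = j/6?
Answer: 237689804472 - 816370404*√3 ≈ 2.3628e+11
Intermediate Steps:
l(j) = j/6 (l(j) = j*(⅙) = j/6)
R(x) = x^(3/2)/6 (R(x) = (x/6)*√x = x^(3/2)/6)
o(Z) = 4*Z + 2*Z*√3 (o(Z) = 4*((3^(3/2)/6)*Z + Z) = 4*(((3*√3)/6)*Z + Z) = 4*((√3/2)*Z + Z) = 4*(Z*√3/2 + Z) = 4*(Z + Z*√3/2) = 4*Z + 2*Z*√3)
(o(447) - 262080)*(-456537 - 456629) = (2*447*(2 + √3) - 262080)*(-456537 - 456629) = ((1788 + 894*√3) - 262080)*(-913166) = (-260292 + 894*√3)*(-913166) = 237689804472 - 816370404*√3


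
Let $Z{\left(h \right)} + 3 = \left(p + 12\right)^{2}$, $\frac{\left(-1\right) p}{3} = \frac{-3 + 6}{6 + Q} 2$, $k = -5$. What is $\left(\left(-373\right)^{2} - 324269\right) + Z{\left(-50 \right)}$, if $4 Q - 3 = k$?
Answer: $- \frac{22393087}{121} \approx -1.8507 \cdot 10^{5}$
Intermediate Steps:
$Q = - \frac{1}{2}$ ($Q = \frac{3}{4} + \frac{1}{4} \left(-5\right) = \frac{3}{4} - \frac{5}{4} = - \frac{1}{2} \approx -0.5$)
$p = - \frac{36}{11}$ ($p = - 3 \frac{-3 + 6}{6 - \frac{1}{2}} \cdot 2 = - 3 \frac{3}{\frac{11}{2}} \cdot 2 = - 3 \cdot 3 \cdot \frac{2}{11} \cdot 2 = - 3 \cdot \frac{6}{11} \cdot 2 = \left(-3\right) \frac{12}{11} = - \frac{36}{11} \approx -3.2727$)
$Z{\left(h \right)} = \frac{8853}{121}$ ($Z{\left(h \right)} = -3 + \left(- \frac{36}{11} + 12\right)^{2} = -3 + \left(\frac{96}{11}\right)^{2} = -3 + \frac{9216}{121} = \frac{8853}{121}$)
$\left(\left(-373\right)^{2} - 324269\right) + Z{\left(-50 \right)} = \left(\left(-373\right)^{2} - 324269\right) + \frac{8853}{121} = \left(139129 - 324269\right) + \frac{8853}{121} = -185140 + \frac{8853}{121} = - \frac{22393087}{121}$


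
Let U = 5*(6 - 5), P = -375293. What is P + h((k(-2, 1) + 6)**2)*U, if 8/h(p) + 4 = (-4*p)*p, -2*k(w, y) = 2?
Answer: -117466714/313 ≈ -3.7529e+5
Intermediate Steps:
k(w, y) = -1 (k(w, y) = -1/2*2 = -1)
h(p) = 8/(-4 - 4*p**2) (h(p) = 8/(-4 + (-4*p)*p) = 8/(-4 - 4*p**2))
U = 5 (U = 5*1 = 5)
P + h((k(-2, 1) + 6)**2)*U = -375293 - 2/(1 + ((-1 + 6)**2)**2)*5 = -375293 - 2/(1 + (5**2)**2)*5 = -375293 - 2/(1 + 25**2)*5 = -375293 - 2/(1 + 625)*5 = -375293 - 2/626*5 = -375293 - 2*1/626*5 = -375293 - 1/313*5 = -375293 - 5/313 = -117466714/313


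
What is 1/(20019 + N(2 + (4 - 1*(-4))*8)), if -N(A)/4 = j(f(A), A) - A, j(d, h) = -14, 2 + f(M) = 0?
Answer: 1/20339 ≈ 4.9167e-5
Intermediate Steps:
f(M) = -2 (f(M) = -2 + 0 = -2)
N(A) = 56 + 4*A (N(A) = -4*(-14 - A) = 56 + 4*A)
1/(20019 + N(2 + (4 - 1*(-4))*8)) = 1/(20019 + (56 + 4*(2 + (4 - 1*(-4))*8))) = 1/(20019 + (56 + 4*(2 + (4 + 4)*8))) = 1/(20019 + (56 + 4*(2 + 8*8))) = 1/(20019 + (56 + 4*(2 + 64))) = 1/(20019 + (56 + 4*66)) = 1/(20019 + (56 + 264)) = 1/(20019 + 320) = 1/20339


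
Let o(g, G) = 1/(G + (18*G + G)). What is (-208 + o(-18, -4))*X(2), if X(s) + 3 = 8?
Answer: -16641/16 ≈ -1040.1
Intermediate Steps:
o(g, G) = 1/(20*G) (o(g, G) = 1/(G + 19*G) = 1/(20*G))
X(s) = 5 (X(s) = -3 + 8 = 5)
(-208 + o(-18, -4))*X(2) = (-208 + (1/20)/(-4))*5 = (-208 + (1/20)*(-1/4))*5 = (-208 - 1/80)*5 = -16641/80*5 = -16641/16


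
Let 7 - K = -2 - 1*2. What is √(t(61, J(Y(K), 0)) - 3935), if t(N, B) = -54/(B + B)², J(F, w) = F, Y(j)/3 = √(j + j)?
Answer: 41*I*√1133/22 ≈ 62.73*I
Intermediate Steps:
K = 11 (K = 7 - (-2 - 1*2) = 7 - (-2 - 2) = 7 - 1*(-4) = 7 + 4 = 11)
Y(j) = 3*√2*√j (Y(j) = 3*√(j + j) = 3*√(2*j) = 3*(√2*√j) = 3*√2*√j)
t(N, B) = -27/(2*B²) (t(N, B) = -54*1/(4*B²) = -27/(2*B²))
√(t(61, J(Y(K), 0)) - 3935) = √(-27/(2*(3*√2*√11)²) - 3935) = √(-27/(2*(3*√22)²) - 3935) = √(-27/2*1/198 - 3935) = √(-3/44 - 3935) = √(-173143/44) = 41*I*√1133/22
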